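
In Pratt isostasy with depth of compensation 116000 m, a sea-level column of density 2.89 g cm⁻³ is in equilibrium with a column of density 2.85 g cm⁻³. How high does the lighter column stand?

1630 m

ρ_ref D = ρ (D + h) → h = D (ρ_ref − ρ)/ρ.
h = 116000 m × (2.89 − 2.85)/2.85 = 1630 m.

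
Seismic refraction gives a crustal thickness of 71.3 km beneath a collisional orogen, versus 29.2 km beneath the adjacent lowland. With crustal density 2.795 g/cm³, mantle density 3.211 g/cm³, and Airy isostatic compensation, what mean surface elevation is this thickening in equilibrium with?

Excess crust Δ = 71.3 km − 29.2 km = 42.1 km, split between elevation h and root r with h + r = Δ.
Airy balance ρ_c h = (ρ_m − ρ_c) r gives r = h ρ_c/(ρ_m − ρ_c), so h (1 + ρ_c/(ρ_m − ρ_c)) = Δ, i.e. h = Δ (ρ_m − ρ_c)/ρ_m.
h = 42.1 km × 0.416/3.211 = 5.45 km.

5.45 km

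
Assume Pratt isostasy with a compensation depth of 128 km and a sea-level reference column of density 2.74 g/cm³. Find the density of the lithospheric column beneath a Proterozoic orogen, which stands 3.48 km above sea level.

Pratt balance: ρ_ref D = ρ (D + h).
ρ = ρ_ref D/(D + h) = 2.74 × 128 km/(128 km + 3.48 km) = 2.67 g/cm³.

2.67 g/cm³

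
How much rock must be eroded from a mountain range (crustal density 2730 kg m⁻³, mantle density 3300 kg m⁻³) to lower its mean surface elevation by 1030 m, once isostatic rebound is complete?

Net drop Δ = e − u = e − e ρ_c/ρ_m = e (ρ_m − ρ_c)/ρ_m.
e = Δ ρ_m/(ρ_m − ρ_c) = 1030 m × 3300/570 = 5960 m.

5960 m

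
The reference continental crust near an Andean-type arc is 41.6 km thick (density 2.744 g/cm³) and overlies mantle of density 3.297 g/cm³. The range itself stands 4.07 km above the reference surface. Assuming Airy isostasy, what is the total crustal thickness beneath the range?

65.9 km

Root depth r = h ρ_c / (ρ_m − ρ_c) = 4.07 km × 2.744 / 0.553 = 20.2 km.
Total thickness = T + h + r = 41.6 km + 4.07 km + 20.2 km = 65.9 km.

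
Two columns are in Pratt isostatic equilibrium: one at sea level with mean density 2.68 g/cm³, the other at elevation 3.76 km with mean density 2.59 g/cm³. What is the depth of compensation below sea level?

108 km

ρ_ref D = ρ (D + h) → D (ρ_ref − ρ) = ρ h.
D = ρ h/(ρ_ref − ρ) = 2.59 × 3.76 km/(2.68 − 2.59) = 108 km.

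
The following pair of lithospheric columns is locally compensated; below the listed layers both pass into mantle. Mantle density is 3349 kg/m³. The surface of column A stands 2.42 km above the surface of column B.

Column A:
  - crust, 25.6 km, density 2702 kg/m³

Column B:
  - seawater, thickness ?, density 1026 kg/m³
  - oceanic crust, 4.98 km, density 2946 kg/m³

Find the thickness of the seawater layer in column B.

2.78 km

Take the compensation level at the base of the deeper column (depth z_c below the surface of column A) and equate Σ ρ_i t_i down to z_c; mantle fills any gap and the z_c terms cancel.
Column A: 25.6×2702 + (z_c − 25.6)×3349
Column B: 2.42×0 + x×1026 + 4.98×2946 + (z_c − 2.42 − 4.98 − x)×3349
The z_c×3349 term appears on both sides and cancels. Collect the known terms of each column as K = Σ(ρt)_known − 3349 × (depth of known layers): K_A = 69171.2 − 3349×25.6 = −16563.2; K_B = 14671.08 − 3349×(2.42 + 4.98) = −10111.52.
Balance: K_A = K_B − x×(3349 − 1026), so x = (K_B − K_A)/(3349 − 1026) = 6451.68/2323 = 2.78 km.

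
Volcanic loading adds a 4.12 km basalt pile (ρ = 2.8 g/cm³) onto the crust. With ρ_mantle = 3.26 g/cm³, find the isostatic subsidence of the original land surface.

3.54 km

Subaerial loading: s = t ρ_load / ρ_m.
s = 4.12 km × 2.8/3.26 = 3.54 km.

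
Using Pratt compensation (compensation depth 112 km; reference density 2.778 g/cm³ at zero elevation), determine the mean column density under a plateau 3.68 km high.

Pratt balance: ρ_ref D = ρ (D + h).
ρ = ρ_ref D/(D + h) = 2.778 × 112 km/(112 km + 3.68 km) = 2.69 g/cm³.

2.69 g/cm³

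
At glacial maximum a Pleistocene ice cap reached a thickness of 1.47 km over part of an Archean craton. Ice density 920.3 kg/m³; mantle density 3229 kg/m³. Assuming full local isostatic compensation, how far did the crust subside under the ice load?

Balancing pressure at the compensation depth: the ice load ρ_ice t is balanced by mantle displaced below, ρ_m s.
s = t ρ_ice / ρ_m = 1.47 km × 920.3/3229 = 0.419 km.

0.419 km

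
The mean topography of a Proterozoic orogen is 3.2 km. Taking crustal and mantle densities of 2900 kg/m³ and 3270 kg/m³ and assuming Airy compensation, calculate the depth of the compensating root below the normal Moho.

Isostatic balance requires: the weight of the topography is balanced by the buoyancy of the root, ρ_c h = (ρ_m − ρ_c) r.
r = h · ρ_c / (ρ_m − ρ_c) = 3.2 km × 2900 / (3270 − 2900) = 25.1 km.

25.1 km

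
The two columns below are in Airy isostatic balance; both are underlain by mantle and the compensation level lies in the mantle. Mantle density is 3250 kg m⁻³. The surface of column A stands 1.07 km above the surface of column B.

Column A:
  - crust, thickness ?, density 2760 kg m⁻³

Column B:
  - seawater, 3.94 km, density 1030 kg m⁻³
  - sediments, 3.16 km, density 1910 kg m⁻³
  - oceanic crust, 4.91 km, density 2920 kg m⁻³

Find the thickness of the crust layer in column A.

Take the compensation level at the base of the deeper column (depth z_c below the surface of column A) and equate Σ ρ_i t_i down to z_c; mantle fills any gap and the z_c terms cancel.
Column A: x×2760 + (z_c − 0 − x)×3250
Column B: 1.07×0 + 3.94×1030 + 3.16×1910 + 4.91×2920 + (z_c − 1.07 − 12.01)×3250
The z_c×3250 term appears on both sides and cancels. Collect the known terms of each column as K = Σ(ρt)_known − 3250 × (depth of known layers): K_A = 0 − 3250×0 = 0; K_B = 24431 − 3250×(1.07 + 12.01) = −18079.
Balance: K_A − x×(3250 − 2760) = K_B, so x = (K_A − K_B)/(3250 − 2760) = 18079/490 = 36.9 km.

36.9 km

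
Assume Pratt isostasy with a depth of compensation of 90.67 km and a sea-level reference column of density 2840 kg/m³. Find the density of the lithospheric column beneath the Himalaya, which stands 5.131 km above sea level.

2690 kg/m³

Pratt balance: ρ_ref D = ρ (D + h).
ρ = ρ_ref D/(D + h) = 2840 × 90.67 km/(90.67 km + 5.131 km) = 2690 kg/m³.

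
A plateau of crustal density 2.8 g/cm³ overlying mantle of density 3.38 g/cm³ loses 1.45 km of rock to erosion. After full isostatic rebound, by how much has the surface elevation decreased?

Rebound u = e ρ_c/ρ_m = 1.45 km × 2.8/3.38 = 1.201 km.
Net surface drop = e − u = 1.45 km − 1.201 km = e (ρ_m − ρ_c)/ρ_m = 0.249 km.

0.249 km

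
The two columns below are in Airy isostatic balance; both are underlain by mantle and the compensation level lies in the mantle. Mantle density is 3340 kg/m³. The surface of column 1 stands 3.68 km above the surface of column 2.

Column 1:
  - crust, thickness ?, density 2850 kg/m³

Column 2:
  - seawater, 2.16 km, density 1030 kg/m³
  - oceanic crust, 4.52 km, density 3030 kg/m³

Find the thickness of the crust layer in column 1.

38.1 km

Take the compensation level at the base of the deeper column (depth z_c below the surface of column 1) and equate Σ ρ_i t_i down to z_c; mantle fills any gap and the z_c terms cancel.
Column 1: x×2850 + (z_c − 0 − x)×3340
Column 2: 3.68×0 + 2.16×1030 + 4.52×3030 + (z_c − 3.68 − 6.68)×3340
The z_c×3340 term appears on both sides and cancels. Collect the known terms of each column as K = Σ(ρt)_known − 3340 × (depth of known layers): K_1 = 0 − 3340×0 = 0; K_2 = 15920.4 − 3340×(3.68 + 6.68) = −18682.
Balance: K_1 − x×(3340 − 2850) = K_2, so x = (K_1 − K_2)/(3340 − 2850) = 18682/490 = 38.1 km.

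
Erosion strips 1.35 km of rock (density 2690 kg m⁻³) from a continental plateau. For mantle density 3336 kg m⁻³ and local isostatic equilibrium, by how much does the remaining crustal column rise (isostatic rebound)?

Unloading: uplift u = e ρ_c/ρ_m = 1.35 km × 2690/3336 = 1.09 km.

1.09 km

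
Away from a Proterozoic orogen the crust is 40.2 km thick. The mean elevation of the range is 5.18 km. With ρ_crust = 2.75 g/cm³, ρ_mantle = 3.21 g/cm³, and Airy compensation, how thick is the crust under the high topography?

Root depth r = h ρ_c / (ρ_m − ρ_c) = 5.18 km × 2.75 / 0.46 = 30.97 km.
Total thickness = T + h + r = 40.2 km + 5.18 km + 30.97 km = 76.3 km.

76.3 km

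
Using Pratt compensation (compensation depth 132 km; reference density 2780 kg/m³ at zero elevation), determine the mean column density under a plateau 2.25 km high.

2730 kg/m³

Pratt balance: ρ_ref D = ρ (D + h).
ρ = ρ_ref D/(D + h) = 2780 × 132 km/(132 km + 2.25 km) = 2730 kg/m³.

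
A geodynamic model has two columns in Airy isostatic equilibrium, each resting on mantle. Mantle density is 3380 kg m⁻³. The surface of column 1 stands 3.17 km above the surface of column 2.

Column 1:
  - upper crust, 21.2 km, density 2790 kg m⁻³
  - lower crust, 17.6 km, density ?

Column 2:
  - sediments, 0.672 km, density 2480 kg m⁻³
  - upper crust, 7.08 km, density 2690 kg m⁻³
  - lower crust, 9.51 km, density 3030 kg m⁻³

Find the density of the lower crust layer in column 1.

Take the compensation level at the base of the deeper column (depth z_c below the surface of column 1) and equate Σ ρ_i t_i down to z_c; mantle fills any gap and the z_c terms cancel.
Column 1: 21.2×2790 + 17.6×ρ + (z_c − 38.8)×3380
Column 2: 3.17×0 + 0.672×2480 + 7.08×2690 + 9.51×3030 + (z_c − 3.17 − 17.262)×3380
The z_c×3380 term appears on both sides and cancels. Collect the known terms of each column as K = Σ(ρt)_known − 3380 × (depth of known layers): K_1 = 59148 − 3380×38.8 = −71996; K_2 = 49527.06 − 3380×(3.17 + 17.262) = −19533.1.
Balance: K_1 + 17.6×ρ = K_2, so ρ = (K_2 − K_1)/17.6 = 52462.9/17.6 = 2980 kg m⁻³.

2980 kg m⁻³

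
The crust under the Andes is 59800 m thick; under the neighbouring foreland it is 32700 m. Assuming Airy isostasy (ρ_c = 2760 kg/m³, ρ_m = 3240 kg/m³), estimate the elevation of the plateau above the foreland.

Excess crust Δ = 59800 m − 32700 m = 27100 m, split between elevation h and root r with h + r = Δ.
Airy balance ρ_c h = (ρ_m − ρ_c) r gives r = h ρ_c/(ρ_m − ρ_c), so h (1 + ρ_c/(ρ_m − ρ_c)) = Δ, i.e. h = Δ (ρ_m − ρ_c)/ρ_m.
h = 27100 m × 480/3240 = 4010 m.

4010 m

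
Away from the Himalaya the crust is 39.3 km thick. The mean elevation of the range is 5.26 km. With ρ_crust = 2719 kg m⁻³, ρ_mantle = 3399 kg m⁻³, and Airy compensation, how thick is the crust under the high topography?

65.6 km

Root depth r = h ρ_c / (ρ_m − ρ_c) = 5.26 km × 2719 / 680 = 21.03 km.
Total thickness = T + h + r = 39.3 km + 5.26 km + 21.03 km = 65.6 km.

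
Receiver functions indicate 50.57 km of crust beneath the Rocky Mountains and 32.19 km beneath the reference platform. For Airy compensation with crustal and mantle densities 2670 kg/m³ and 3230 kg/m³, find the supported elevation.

3.19 km

Excess crust Δ = 50.57 km − 32.19 km = 18.38 km, split between elevation h and root r with h + r = Δ.
Airy balance ρ_c h = (ρ_m − ρ_c) r gives r = h ρ_c/(ρ_m − ρ_c), so h (1 + ρ_c/(ρ_m − ρ_c)) = Δ, i.e. h = Δ (ρ_m − ρ_c)/ρ_m.
h = 18.38 km × 560/3230 = 3.19 km.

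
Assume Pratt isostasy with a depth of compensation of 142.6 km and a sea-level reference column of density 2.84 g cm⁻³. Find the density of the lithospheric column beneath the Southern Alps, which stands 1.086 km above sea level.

2.82 g cm⁻³

Pratt balance: ρ_ref D = ρ (D + h).
ρ = ρ_ref D/(D + h) = 2.84 × 142.6 km/(142.6 km + 1.086 km) = 2.82 g cm⁻³.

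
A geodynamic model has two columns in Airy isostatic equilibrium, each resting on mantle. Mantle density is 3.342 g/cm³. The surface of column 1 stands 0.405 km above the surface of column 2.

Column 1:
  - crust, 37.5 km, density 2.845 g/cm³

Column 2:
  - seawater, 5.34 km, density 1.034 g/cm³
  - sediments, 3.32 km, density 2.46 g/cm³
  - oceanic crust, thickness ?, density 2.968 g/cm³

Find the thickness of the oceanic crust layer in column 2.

5.43 km

Take the compensation level at the base of the deeper column (depth z_c below the surface of column 1) and equate Σ ρ_i t_i down to z_c; mantle fills any gap and the z_c terms cancel.
Column 1: 37.5×2.845 + (z_c − 37.5)×3.342
Column 2: 0.405×0 + 5.34×1.034 + 3.32×2.46 + x×2.968 + (z_c − 0.405 − 8.66 − x)×3.342
The z_c×3.342 term appears on both sides and cancels. Collect the known terms of each column as K = Σ(ρt)_known − 3.342 × (depth of known layers): K_1 = 106.6875 − 3.342×37.5 = −18.6375; K_2 = 13.68876 − 3.342×(0.405 + 8.66) = −16.60647.
Balance: K_1 = K_2 − x×(3.342 − 2.968), so x = (K_2 − K_1)/(3.342 − 2.968) = 2.03103/0.374 = 5.43 km.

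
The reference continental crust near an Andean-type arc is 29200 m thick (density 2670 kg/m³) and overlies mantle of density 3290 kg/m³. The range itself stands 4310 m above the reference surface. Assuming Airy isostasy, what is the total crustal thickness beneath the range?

Root depth r = h ρ_c / (ρ_m − ρ_c) = 4310 m × 2670 / 620 = 18560 m.
Total thickness = T + h + r = 29200 m + 4310 m + 18560 m = 52100 m.

52100 m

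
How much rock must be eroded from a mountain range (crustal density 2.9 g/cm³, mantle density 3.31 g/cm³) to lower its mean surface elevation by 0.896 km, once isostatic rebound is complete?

7.23 km

Net drop Δ = e − u = e − e ρ_c/ρ_m = e (ρ_m − ρ_c)/ρ_m.
e = Δ ρ_m/(ρ_m − ρ_c) = 0.896 km × 3.31/0.41 = 7.23 km.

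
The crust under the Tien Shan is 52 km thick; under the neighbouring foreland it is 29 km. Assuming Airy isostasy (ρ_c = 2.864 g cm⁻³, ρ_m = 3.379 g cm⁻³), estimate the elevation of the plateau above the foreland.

3.51 km

Excess crust Δ = 52 km − 29 km = 23 km, split between elevation h and root r with h + r = Δ.
Airy balance ρ_c h = (ρ_m − ρ_c) r gives r = h ρ_c/(ρ_m − ρ_c), so h (1 + ρ_c/(ρ_m − ρ_c)) = Δ, i.e. h = Δ (ρ_m − ρ_c)/ρ_m.
h = 23 km × 0.515/3.379 = 3.51 km.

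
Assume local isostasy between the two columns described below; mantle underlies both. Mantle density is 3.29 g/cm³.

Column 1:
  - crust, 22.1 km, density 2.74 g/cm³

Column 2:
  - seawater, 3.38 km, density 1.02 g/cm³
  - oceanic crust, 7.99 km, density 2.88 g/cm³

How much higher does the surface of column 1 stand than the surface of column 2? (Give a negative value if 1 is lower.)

0.367 km

For any compensation level in the mantle, the mantle terms cancel and isostasy reduces to e = (Σt_1 − Σt_2) − (Σ(ρt)_1 − Σ(ρt)_2) / ρ_m.
Σt_1 = 22.1 km; Σt_2 = 11.37 km; Σ(ρt)_1 = 60.554; Σ(ρt)_2 = 26.4588 (in km·g/cm³).
e = (22.1 − 11.37) − (60.554 − 26.4588) / 3.29 = 0.367 km.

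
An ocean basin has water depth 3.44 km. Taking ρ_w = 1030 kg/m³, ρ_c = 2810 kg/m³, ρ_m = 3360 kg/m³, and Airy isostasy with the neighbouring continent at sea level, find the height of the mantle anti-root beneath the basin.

Equating mass per unit area of the two columns: replacing crust with seawater at the top is compensated by replacing crust with mantle at the base: d (ρ_c − ρ_w) = a (ρ_m − ρ_c).
a = d (ρ_c − ρ_w)/(ρ_m − ρ_c) = 3.44 km × 1780/550 = 11.1 km.

11.1 km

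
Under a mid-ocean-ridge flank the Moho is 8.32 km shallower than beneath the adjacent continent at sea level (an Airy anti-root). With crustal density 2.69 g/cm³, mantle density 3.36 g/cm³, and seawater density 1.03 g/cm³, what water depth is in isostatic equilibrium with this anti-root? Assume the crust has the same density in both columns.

3.36 km

Replacing a thickness d of crust by seawater at the top must be balanced by replacing crust with mantle at the base: d (ρ_c − ρ_w) = a (ρ_m − ρ_c).
d = a (ρ_m − ρ_c)/(ρ_c − ρ_w) = 8.32 km × 0.67/1.66 = 3.36 km.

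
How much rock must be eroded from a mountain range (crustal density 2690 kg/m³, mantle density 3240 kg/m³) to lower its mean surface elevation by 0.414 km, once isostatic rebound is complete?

2.44 km

Net drop Δ = e − u = e − e ρ_c/ρ_m = e (ρ_m − ρ_c)/ρ_m.
e = Δ ρ_m/(ρ_m − ρ_c) = 0.414 km × 3240/550 = 2.44 km.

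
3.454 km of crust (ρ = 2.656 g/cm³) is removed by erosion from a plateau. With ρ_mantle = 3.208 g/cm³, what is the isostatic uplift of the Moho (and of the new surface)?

Unloading: uplift u = e ρ_c/ρ_m = 3.454 km × 2.656/3.208 = 2.86 km.

2.86 km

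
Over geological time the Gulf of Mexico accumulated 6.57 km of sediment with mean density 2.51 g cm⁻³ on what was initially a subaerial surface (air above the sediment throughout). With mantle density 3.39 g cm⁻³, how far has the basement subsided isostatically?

4.86 km

Subaerial load: s = t ρ_sed / ρ_m = 6.57 km × 2.51/3.39 = 4.86 km.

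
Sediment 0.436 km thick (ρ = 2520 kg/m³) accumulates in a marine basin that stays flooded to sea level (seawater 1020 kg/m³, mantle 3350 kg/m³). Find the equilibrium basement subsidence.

0.281 km

Submarine loading: the sediment displaces seawater, and the subsidence is in turn flooded, so s (ρ_m − ρ_w) = t (ρ_sed − ρ_w).
s = 0.436 km × (2520 − 1020) / (3350 − 1020) = 0.281 km.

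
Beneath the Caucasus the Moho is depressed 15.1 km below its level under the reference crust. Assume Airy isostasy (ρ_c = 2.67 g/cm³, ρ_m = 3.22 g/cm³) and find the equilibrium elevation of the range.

3.11 km

For local isostatic compensation: ρ_c h = (ρ_m − ρ_c) r.
h = r (ρ_m − ρ_c) / ρ_c = 15.1 km × (3.22 − 2.67) / 2.67 = 3.11 km.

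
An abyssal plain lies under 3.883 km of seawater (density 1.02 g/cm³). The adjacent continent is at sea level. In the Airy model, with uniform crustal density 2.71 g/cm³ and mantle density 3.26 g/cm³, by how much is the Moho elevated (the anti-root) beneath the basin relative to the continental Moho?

Isostatic balance requires: replacing crust with seawater at the top is compensated by replacing crust with mantle at the base: d (ρ_c − ρ_w) = a (ρ_m − ρ_c).
a = d (ρ_c − ρ_w)/(ρ_m − ρ_c) = 3.883 km × 1.69/0.55 = 11.9 km.

11.9 km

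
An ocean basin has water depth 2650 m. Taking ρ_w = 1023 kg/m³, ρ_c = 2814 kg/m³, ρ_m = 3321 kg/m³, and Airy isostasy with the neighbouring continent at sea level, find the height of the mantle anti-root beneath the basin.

Isostatic balance requires: replacing crust with seawater at the top is compensated by replacing crust with mantle at the base: d (ρ_c − ρ_w) = a (ρ_m − ρ_c).
a = d (ρ_c − ρ_w)/(ρ_m − ρ_c) = 2650 m × 1791/507 = 9360 m.

9360 m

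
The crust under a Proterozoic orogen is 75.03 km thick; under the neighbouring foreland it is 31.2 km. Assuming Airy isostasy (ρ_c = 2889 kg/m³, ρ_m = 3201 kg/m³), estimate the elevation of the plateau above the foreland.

4.27 km

Excess crust Δ = 75.03 km − 31.2 km = 43.83 km, split between elevation h and root r with h + r = Δ.
Airy balance ρ_c h = (ρ_m − ρ_c) r gives r = h ρ_c/(ρ_m − ρ_c), so h (1 + ρ_c/(ρ_m − ρ_c)) = Δ, i.e. h = Δ (ρ_m − ρ_c)/ρ_m.
h = 43.83 km × 312/3201 = 4.27 km.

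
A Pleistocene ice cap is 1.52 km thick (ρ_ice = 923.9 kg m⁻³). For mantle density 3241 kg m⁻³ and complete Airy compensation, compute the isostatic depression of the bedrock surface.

Balancing pressure at the compensation depth: the ice load ρ_ice t is balanced by mantle displaced below, ρ_m s.
s = t ρ_ice / ρ_m = 1.52 km × 923.9/3241 = 0.433 km.

0.433 km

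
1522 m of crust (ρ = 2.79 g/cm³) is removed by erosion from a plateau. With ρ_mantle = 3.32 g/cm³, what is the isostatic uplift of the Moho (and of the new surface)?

Unloading: uplift u = e ρ_c/ρ_m = 1522 m × 2.79/3.32 = 1280 m.

1280 m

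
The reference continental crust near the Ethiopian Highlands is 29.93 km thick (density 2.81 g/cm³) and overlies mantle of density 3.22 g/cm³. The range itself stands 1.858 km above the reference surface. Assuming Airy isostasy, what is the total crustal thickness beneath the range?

44.5 km

Root depth r = h ρ_c / (ρ_m − ρ_c) = 1.858 km × 2.81 / 0.41 = 12.73 km.
Total thickness = T + h + r = 29.93 km + 1.858 km + 12.73 km = 44.5 km.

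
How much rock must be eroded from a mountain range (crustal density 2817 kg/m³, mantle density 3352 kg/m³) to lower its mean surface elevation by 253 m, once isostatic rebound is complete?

1590 m

Net drop Δ = e − u = e − e ρ_c/ρ_m = e (ρ_m − ρ_c)/ρ_m.
e = Δ ρ_m/(ρ_m − ρ_c) = 253 m × 3352/535 = 1590 m.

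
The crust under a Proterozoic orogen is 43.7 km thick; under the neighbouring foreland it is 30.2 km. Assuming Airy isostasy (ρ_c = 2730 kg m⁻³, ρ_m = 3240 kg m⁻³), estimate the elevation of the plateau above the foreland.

Excess crust Δ = 43.7 km − 30.2 km = 13.5 km, split between elevation h and root r with h + r = Δ.
Airy balance ρ_c h = (ρ_m − ρ_c) r gives r = h ρ_c/(ρ_m − ρ_c), so h (1 + ρ_c/(ρ_m − ρ_c)) = Δ, i.e. h = Δ (ρ_m − ρ_c)/ρ_m.
h = 13.5 km × 510/3240 = 2.12 km.

2.12 km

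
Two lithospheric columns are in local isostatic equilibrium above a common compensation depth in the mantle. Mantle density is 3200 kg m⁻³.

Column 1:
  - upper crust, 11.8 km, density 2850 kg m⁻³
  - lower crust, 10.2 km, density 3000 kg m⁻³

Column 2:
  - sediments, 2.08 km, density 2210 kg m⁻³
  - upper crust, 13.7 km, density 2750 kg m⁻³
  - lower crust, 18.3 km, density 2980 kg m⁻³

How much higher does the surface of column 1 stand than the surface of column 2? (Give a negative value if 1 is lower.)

−1.9 km

For any compensation level in the mantle, the mantle terms cancel and isostasy reduces to e = (Σt_1 − Σt_2) − (Σ(ρt)_1 − Σ(ρt)_2) / ρ_m.
Σt_1 = 22 km; Σt_2 = 34.08 km; Σ(ρt)_1 = 64230; Σ(ρt)_2 = 96805.8 (in km·kg m⁻³).
e = (22 − 34.08) − (64230 − 96805.8) / 3200 = −1.9 km.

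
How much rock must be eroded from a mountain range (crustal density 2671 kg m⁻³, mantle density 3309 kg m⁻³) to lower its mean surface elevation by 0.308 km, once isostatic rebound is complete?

1.6 km

Net drop Δ = e − u = e − e ρ_c/ρ_m = e (ρ_m − ρ_c)/ρ_m.
e = Δ ρ_m/(ρ_m − ρ_c) = 0.308 km × 3309/638 = 1.6 km.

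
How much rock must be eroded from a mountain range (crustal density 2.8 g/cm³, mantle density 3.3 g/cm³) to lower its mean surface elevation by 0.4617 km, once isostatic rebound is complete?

Net drop Δ = e − u = e − e ρ_c/ρ_m = e (ρ_m − ρ_c)/ρ_m.
e = Δ ρ_m/(ρ_m − ρ_c) = 0.4617 km × 3.3/0.5 = 3.05 km.

3.05 km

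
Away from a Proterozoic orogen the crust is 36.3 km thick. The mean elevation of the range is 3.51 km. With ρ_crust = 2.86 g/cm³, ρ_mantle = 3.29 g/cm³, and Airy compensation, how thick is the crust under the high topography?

63.2 km

Root depth r = h ρ_c / (ρ_m − ρ_c) = 3.51 km × 2.86 / 0.43 = 23.35 km.
Total thickness = T + h + r = 36.3 km + 3.51 km + 23.35 km = 63.2 km.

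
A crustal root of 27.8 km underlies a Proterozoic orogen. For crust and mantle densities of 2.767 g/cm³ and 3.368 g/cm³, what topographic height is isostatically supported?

6.04 km

Equating mass per unit area of the two columns: ρ_c h = (ρ_m − ρ_c) r.
h = r (ρ_m − ρ_c) / ρ_c = 27.8 km × (3.368 − 2.767) / 2.767 = 6.04 km.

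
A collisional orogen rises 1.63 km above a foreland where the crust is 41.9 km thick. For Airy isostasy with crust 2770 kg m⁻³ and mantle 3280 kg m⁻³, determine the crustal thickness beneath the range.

Root depth r = h ρ_c / (ρ_m − ρ_c) = 1.63 km × 2770 / 510 = 8.853 km.
Total thickness = T + h + r = 41.9 km + 1.63 km + 8.853 km = 52.4 km.

52.4 km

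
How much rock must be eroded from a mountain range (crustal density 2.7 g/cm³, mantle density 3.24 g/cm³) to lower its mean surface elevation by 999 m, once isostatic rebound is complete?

Net drop Δ = e − u = e − e ρ_c/ρ_m = e (ρ_m − ρ_c)/ρ_m.
e = Δ ρ_m/(ρ_m − ρ_c) = 999 m × 3.24/0.54 = 5990 m.

5990 m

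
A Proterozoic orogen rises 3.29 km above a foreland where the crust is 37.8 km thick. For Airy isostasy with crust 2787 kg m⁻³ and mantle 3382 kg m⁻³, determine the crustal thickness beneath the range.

Root depth r = h ρ_c / (ρ_m − ρ_c) = 3.29 km × 2787 / 595 = 15.41 km.
Total thickness = T + h + r = 37.8 km + 3.29 km + 15.41 km = 56.5 km.

56.5 km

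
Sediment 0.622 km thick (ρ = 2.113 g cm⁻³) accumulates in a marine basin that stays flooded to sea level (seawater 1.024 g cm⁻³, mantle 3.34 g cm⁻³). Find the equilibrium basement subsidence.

0.292 km

Submarine loading: the sediment displaces seawater, and the subsidence is in turn flooded, so s (ρ_m − ρ_w) = t (ρ_sed − ρ_w).
s = 0.622 km × (2.113 − 1.024) / (3.34 − 1.024) = 0.292 km.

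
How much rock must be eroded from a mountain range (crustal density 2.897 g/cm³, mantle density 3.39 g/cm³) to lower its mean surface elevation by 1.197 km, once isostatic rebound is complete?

Net drop Δ = e − u = e − e ρ_c/ρ_m = e (ρ_m − ρ_c)/ρ_m.
e = Δ ρ_m/(ρ_m − ρ_c) = 1.197 km × 3.39/0.493 = 8.23 km.

8.23 km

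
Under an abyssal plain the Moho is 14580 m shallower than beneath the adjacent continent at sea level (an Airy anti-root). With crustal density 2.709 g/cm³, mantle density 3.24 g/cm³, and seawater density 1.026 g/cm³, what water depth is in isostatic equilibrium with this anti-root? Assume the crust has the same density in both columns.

4600 m

Replacing a thickness d of crust by seawater at the top must be balanced by replacing crust with mantle at the base: d (ρ_c − ρ_w) = a (ρ_m − ρ_c).
d = a (ρ_m − ρ_c)/(ρ_c − ρ_w) = 14580 m × 0.531/1.683 = 4600 m.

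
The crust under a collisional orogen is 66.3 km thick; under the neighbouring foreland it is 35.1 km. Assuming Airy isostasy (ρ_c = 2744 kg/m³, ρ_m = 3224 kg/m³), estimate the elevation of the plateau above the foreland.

4.65 km

Excess crust Δ = 66.3 km − 35.1 km = 31.2 km, split between elevation h and root r with h + r = Δ.
Airy balance ρ_c h = (ρ_m − ρ_c) r gives r = h ρ_c/(ρ_m − ρ_c), so h (1 + ρ_c/(ρ_m − ρ_c)) = Δ, i.e. h = Δ (ρ_m − ρ_c)/ρ_m.
h = 31.2 km × 480/3224 = 4.65 km.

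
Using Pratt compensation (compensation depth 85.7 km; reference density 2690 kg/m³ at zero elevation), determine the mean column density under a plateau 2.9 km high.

2600 kg/m³

Pratt balance: ρ_ref D = ρ (D + h).
ρ = ρ_ref D/(D + h) = 2690 × 85.7 km/(85.7 km + 2.9 km) = 2600 kg/m³.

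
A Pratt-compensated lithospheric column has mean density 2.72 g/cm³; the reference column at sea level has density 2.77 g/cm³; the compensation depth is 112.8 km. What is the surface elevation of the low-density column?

ρ_ref D = ρ (D + h) → h = D (ρ_ref − ρ)/ρ.
h = 112.8 km × (2.77 − 2.72)/2.72 = 2.07 km.

2.07 km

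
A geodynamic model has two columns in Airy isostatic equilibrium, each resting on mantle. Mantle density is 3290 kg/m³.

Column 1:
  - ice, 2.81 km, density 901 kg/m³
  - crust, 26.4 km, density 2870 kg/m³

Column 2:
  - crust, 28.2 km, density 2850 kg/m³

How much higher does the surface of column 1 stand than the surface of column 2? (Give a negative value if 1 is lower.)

For any compensation level in the mantle, the mantle terms cancel and isostasy reduces to e = (Σt_1 − Σt_2) − (Σ(ρt)_1 − Σ(ρt)_2) / ρ_m.
Σt_1 = 29.21 km; Σt_2 = 28.2 km; Σ(ρt)_1 = 78299.81; Σ(ρt)_2 = 80370 (in km·kg/m³).
e = (29.21 − 28.2) − (78299.81 − 80370) / 3290 = 1.64 km.

1.64 km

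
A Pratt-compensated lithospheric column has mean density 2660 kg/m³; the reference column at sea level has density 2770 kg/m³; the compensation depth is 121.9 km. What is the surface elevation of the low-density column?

5.04 km

ρ_ref D = ρ (D + h) → h = D (ρ_ref − ρ)/ρ.
h = 121.9 km × (2770 − 2660)/2660 = 5.04 km.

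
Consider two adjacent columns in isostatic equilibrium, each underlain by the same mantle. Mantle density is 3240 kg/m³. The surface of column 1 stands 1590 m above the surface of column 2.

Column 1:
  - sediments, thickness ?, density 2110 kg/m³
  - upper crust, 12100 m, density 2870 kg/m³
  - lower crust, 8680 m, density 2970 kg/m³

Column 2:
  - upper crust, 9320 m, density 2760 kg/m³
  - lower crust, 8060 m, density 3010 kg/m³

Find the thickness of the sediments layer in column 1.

4120 m

Take the compensation level at the base of the deeper column (depth z_c below the surface of column 1) and equate Σ ρ_i t_i down to z_c; mantle fills any gap and the z_c terms cancel.
Column 1: x×2110 + 12100×2870 + 8680×2970 + (z_c − 20780 − x)×3240
Column 2: 1590×0 + 9320×2760 + 8060×3010 + (z_c − 1590 − 17380)×3240
The z_c×3240 term appears on both sides and cancels. Collect the known terms of each column as K = Σ(ρt)_known − 3240 × (depth of known layers): K_1 = 60506600 − 3240×20780 = −6820600; K_2 = 49983800 − 3240×(1590 + 17380) = −11479000.
Balance: K_1 − x×(3240 − 2110) = K_2, so x = (K_1 − K_2)/(3240 − 2110) = 4658400/1130 = 4120 m.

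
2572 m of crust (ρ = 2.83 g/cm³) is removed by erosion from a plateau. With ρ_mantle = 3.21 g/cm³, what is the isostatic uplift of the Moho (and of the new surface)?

2270 m

Unloading: uplift u = e ρ_c/ρ_m = 2572 m × 2.83/3.21 = 2270 m.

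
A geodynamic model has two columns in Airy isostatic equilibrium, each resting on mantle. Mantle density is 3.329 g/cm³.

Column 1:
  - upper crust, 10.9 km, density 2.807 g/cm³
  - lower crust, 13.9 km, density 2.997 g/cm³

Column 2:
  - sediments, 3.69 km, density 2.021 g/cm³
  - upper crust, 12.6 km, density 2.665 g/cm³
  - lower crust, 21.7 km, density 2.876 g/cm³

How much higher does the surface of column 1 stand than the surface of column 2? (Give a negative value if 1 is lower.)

For any compensation level in the mantle, the mantle terms cancel and isostasy reduces to e = (Σt_1 − Σt_2) − (Σ(ρt)_1 − Σ(ρt)_2) / ρ_m.
Σt_1 = 24.8 km; Σt_2 = 37.99 km; Σ(ρt)_1 = 72.2546; Σ(ρt)_2 = 103.44569 (in km·g/cm³).
e = (24.8 − 37.99) − (72.2546 − 103.44569) / 3.329 = −3.82 km.

−3.82 km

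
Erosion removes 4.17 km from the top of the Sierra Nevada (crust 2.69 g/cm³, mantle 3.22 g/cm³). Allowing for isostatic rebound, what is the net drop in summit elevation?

Rebound u = e ρ_c/ρ_m = 4.17 km × 2.69/3.22 = 3.484 km.
Net surface drop = e − u = 4.17 km − 3.484 km = e (ρ_m − ρ_c)/ρ_m = 0.686 km.

0.686 km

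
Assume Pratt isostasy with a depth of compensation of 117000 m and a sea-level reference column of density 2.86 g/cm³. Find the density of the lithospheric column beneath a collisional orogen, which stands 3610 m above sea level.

Pratt balance: ρ_ref D = ρ (D + h).
ρ = ρ_ref D/(D + h) = 2.86 × 117000 m/(117000 m + 3610 m) = 2.77 g/cm³.

2.77 g/cm³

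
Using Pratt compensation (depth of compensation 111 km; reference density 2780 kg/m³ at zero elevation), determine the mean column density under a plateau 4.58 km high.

Pratt balance: ρ_ref D = ρ (D + h).
ρ = ρ_ref D/(D + h) = 2780 × 111 km/(111 km + 4.58 km) = 2670 kg/m³.

2670 kg/m³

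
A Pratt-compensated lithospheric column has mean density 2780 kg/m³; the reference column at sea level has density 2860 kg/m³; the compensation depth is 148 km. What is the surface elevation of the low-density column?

4.26 km

ρ_ref D = ρ (D + h) → h = D (ρ_ref − ρ)/ρ.
h = 148 km × (2860 − 2780)/2780 = 4.26 km.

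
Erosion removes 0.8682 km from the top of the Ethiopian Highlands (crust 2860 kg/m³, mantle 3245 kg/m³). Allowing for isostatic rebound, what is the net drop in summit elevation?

Rebound u = e ρ_c/ρ_m = 0.8682 km × 2860/3245 = 0.7652 km.
Net surface drop = e − u = 0.8682 km − 0.7652 km = e (ρ_m − ρ_c)/ρ_m = 0.103 km.

0.103 km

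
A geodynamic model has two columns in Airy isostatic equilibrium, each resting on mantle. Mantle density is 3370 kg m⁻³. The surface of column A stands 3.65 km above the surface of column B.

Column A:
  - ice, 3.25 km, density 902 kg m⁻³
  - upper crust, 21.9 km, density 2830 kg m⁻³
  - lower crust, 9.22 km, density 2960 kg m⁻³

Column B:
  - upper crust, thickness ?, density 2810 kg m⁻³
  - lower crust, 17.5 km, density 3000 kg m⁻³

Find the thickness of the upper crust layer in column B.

8.66 km

Take the compensation level at the base of the deeper column (depth z_c below the surface of column A) and equate Σ ρ_i t_i down to z_c; mantle fills any gap and the z_c terms cancel.
Column A: 3.25×902 + 21.9×2830 + 9.22×2960 + (z_c − 34.37)×3370
Column B: 3.65×0 + x×2810 + 17.5×3000 + (z_c − 3.65 − 17.5 − x)×3370
The z_c×3370 term appears on both sides and cancels. Collect the known terms of each column as K = Σ(ρt)_known − 3370 × (depth of known layers): K_A = 92199.7 − 3370×34.37 = −23627.2; K_B = 52500 − 3370×(3.65 + 17.5) = −18775.5.
Balance: K_A = K_B − x×(3370 − 2810), so x = (K_B − K_A)/(3370 − 2810) = 4851.7/560 = 8.66 km.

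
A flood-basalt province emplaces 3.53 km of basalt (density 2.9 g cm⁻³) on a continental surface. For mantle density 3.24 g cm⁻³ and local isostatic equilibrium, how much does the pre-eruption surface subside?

Subaerial loading: s = t ρ_load / ρ_m.
s = 3.53 km × 2.9/3.24 = 3.16 km.

3.16 km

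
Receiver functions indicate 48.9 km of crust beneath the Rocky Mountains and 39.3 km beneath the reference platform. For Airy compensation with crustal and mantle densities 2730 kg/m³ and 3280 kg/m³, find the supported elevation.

Excess crust Δ = 48.9 km − 39.3 km = 9.6 km, split between elevation h and root r with h + r = Δ.
Airy balance ρ_c h = (ρ_m − ρ_c) r gives r = h ρ_c/(ρ_m − ρ_c), so h (1 + ρ_c/(ρ_m − ρ_c)) = Δ, i.e. h = Δ (ρ_m − ρ_c)/ρ_m.
h = 9.6 km × 550/3280 = 1.61 km.

1.61 km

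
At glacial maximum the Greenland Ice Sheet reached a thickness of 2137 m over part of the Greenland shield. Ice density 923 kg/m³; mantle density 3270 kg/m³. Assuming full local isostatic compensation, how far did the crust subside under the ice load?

Isostatic balance requires: the ice load ρ_ice t is balanced by mantle displaced below, ρ_m s.
s = t ρ_ice / ρ_m = 2137 m × 923/3270 = 603 m.

603 m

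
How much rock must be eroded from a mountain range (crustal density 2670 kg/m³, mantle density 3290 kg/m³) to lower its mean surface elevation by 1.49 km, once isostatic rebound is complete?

7.91 km

Net drop Δ = e − u = e − e ρ_c/ρ_m = e (ρ_m − ρ_c)/ρ_m.
e = Δ ρ_m/(ρ_m − ρ_c) = 1.49 km × 3290/620 = 7.91 km.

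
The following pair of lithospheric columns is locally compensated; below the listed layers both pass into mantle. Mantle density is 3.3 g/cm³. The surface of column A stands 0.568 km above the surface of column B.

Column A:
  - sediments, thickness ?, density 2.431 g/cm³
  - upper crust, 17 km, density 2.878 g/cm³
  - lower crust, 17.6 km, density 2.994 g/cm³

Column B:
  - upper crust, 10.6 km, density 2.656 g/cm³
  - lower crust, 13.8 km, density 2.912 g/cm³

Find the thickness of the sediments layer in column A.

1.72 km

Take the compensation level at the base of the deeper column (depth z_c below the surface of column A) and equate Σ ρ_i t_i down to z_c; mantle fills any gap and the z_c terms cancel.
Column A: x×2.431 + 17×2.878 + 17.6×2.994 + (z_c − 34.6 − x)×3.3
Column B: 0.568×0 + 10.6×2.656 + 13.8×2.912 + (z_c − 0.568 − 24.4)×3.3
The z_c×3.3 term appears on both sides and cancels. Collect the known terms of each column as K = Σ(ρt)_known − 3.3 × (depth of known layers): K_A = 101.6204 − 3.3×34.6 = −12.5596; K_B = 68.3392 − 3.3×(0.568 + 24.4) = −14.0552.
Balance: K_A − x×(3.3 − 2.431) = K_B, so x = (K_A − K_B)/(3.3 − 2.431) = 1.4956/0.869 = 1.72 km.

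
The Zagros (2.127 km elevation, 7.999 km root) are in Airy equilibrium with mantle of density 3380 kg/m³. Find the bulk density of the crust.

ρ_c h = (ρ_m − ρ_c) r → ρ_c (h + r) = ρ_m r → ρ_c = ρ_m r / (h + r).
ρ_c = 3380 × 7.999 km / (2.127 km + 7.999 km) = 2670 kg/m³.

2670 kg/m³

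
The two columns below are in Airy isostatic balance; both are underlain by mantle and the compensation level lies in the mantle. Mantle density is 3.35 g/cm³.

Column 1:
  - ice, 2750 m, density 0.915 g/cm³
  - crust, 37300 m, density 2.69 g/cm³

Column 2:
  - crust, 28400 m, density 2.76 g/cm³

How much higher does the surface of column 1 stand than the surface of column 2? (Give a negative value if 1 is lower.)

4350 m

For any compensation level in the mantle, the mantle terms cancel and isostasy reduces to e = (Σt_1 − Σt_2) − (Σ(ρt)_1 − Σ(ρt)_2) / ρ_m.
Σt_1 = 40050 m; Σt_2 = 28400 m; Σ(ρt)_1 = 102853.25; Σ(ρt)_2 = 78384 (in m·g/cm³).
e = (40050 − 28400) − (102853.25 − 78384) / 3.35 = 4350 m.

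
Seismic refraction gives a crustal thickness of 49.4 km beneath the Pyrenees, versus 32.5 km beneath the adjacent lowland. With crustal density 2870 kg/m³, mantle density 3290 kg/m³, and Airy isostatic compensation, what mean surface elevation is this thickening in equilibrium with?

2.16 km

Excess crust Δ = 49.4 km − 32.5 km = 16.9 km, split between elevation h and root r with h + r = Δ.
Airy balance ρ_c h = (ρ_m − ρ_c) r gives r = h ρ_c/(ρ_m − ρ_c), so h (1 + ρ_c/(ρ_m − ρ_c)) = Δ, i.e. h = Δ (ρ_m − ρ_c)/ρ_m.
h = 16.9 km × 420/3290 = 2.16 km.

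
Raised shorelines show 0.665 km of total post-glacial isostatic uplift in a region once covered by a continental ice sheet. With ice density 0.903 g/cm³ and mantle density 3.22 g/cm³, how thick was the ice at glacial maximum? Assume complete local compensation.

2.37 km

u = t ρ_ice/ρ_m → t = u ρ_m/ρ_ice = 0.665 km × 3.22/0.903 = 2.37 km.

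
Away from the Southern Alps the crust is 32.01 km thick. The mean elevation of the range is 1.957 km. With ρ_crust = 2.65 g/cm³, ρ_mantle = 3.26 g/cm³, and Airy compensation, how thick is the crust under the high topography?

42.5 km

Root depth r = h ρ_c / (ρ_m − ρ_c) = 1.957 km × 2.65 / 0.61 = 8.502 km.
Total thickness = T + h + r = 32.01 km + 1.957 km + 8.502 km = 42.5 km.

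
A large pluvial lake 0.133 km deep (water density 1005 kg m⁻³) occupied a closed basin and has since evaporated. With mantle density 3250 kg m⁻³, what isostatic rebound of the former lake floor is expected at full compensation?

u = d ρ_w/ρ_m = 0.133 km × 1005/3250 = 0.0411 km.

0.0411 km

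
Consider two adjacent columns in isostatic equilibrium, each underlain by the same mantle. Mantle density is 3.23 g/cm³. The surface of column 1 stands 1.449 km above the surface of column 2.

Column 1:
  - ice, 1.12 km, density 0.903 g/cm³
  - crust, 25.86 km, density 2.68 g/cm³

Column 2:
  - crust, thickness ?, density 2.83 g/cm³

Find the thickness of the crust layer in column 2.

30.4 km

Take the compensation level at the base of the deeper column (depth z_c below the surface of column 1) and equate Σ ρ_i t_i down to z_c; mantle fills any gap and the z_c terms cancel.
Column 1: 1.12×0.903 + 25.86×2.68 + (z_c − 26.98)×3.23
Column 2: 1.449×0 + x×2.83 + (z_c − 1.449 − 0 − x)×3.23
The z_c×3.23 term appears on both sides and cancels. Collect the known terms of each column as K = Σ(ρt)_known − 3.23 × (depth of known layers): K_1 = 70.31616 − 3.23×26.98 = −16.82924; K_2 = 0 − 3.23×(1.449 + 0) = −4.68027.
Balance: K_1 = K_2 − x×(3.23 − 2.83), so x = (K_2 − K_1)/(3.23 − 2.83) = 12.149/0.4 = 30.4 km.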